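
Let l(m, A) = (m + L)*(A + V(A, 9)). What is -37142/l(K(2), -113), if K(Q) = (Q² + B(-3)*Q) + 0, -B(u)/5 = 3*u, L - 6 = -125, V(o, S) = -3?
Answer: -18571/1450 ≈ -12.808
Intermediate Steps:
L = -119 (L = 6 - 125 = -119)
B(u) = -15*u
K(Q) = Q² + 45*Q (K(Q) = (Q² + (-15*(-3))*Q) + 0 = (Q² + 45*Q) + 0 = Q² + 45*Q)
l(m, A) = (-119 + m)*(-3 + A) (l(m, A) = (m - 119)*(A - 3) = (-119 + m)*(-3 + A))
-37142/l(K(2), -113) = -37142/(357 - 119*(-113) - 6*(45 + 2) - 226*(45 + 2)) = -37142/(357 + 13447 - 6*47 - 226*47) = -37142/(357 + 13447 - 3*94 - 113*94) = -37142/(357 + 13447 - 282 - 10622) = -37142/2900 = -37142*1/2900 = -18571/1450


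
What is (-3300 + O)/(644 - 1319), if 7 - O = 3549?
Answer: 6842/675 ≈ 10.136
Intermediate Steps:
O = -3542 (O = 7 - 1*3549 = 7 - 3549 = -3542)
(-3300 + O)/(644 - 1319) = (-3300 - 3542)/(644 - 1319) = -6842/(-675) = -6842*(-1/675) = 6842/675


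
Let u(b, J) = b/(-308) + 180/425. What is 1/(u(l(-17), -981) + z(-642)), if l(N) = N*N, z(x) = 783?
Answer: 26180/20485463 ≈ 0.0012780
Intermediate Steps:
l(N) = N**2
u(b, J) = 36/85 - b/308 (u(b, J) = b*(-1/308) + 180*(1/425) = -b/308 + 36/85 = 36/85 - b/308)
1/(u(l(-17), -981) + z(-642)) = 1/((36/85 - 1/308*(-17)**2) + 783) = 1/((36/85 - 1/308*289) + 783) = 1/((36/85 - 289/308) + 783) = 1/(-13477/26180 + 783) = 1/(20485463/26180) = 26180/20485463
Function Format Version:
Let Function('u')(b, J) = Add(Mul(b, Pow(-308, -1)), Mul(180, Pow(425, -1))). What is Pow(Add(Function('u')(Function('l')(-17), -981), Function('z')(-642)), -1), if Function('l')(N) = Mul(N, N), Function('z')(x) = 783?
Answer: Rational(26180, 20485463) ≈ 0.0012780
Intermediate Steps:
Function('l')(N) = Pow(N, 2)
Function('u')(b, J) = Add(Rational(36, 85), Mul(Rational(-1, 308), b)) (Function('u')(b, J) = Add(Mul(b, Rational(-1, 308)), Mul(180, Rational(1, 425))) = Add(Mul(Rational(-1, 308), b), Rational(36, 85)) = Add(Rational(36, 85), Mul(Rational(-1, 308), b)))
Pow(Add(Function('u')(Function('l')(-17), -981), Function('z')(-642)), -1) = Pow(Add(Add(Rational(36, 85), Mul(Rational(-1, 308), Pow(-17, 2))), 783), -1) = Pow(Add(Add(Rational(36, 85), Mul(Rational(-1, 308), 289)), 783), -1) = Pow(Add(Add(Rational(36, 85), Rational(-289, 308)), 783), -1) = Pow(Add(Rational(-13477, 26180), 783), -1) = Pow(Rational(20485463, 26180), -1) = Rational(26180, 20485463)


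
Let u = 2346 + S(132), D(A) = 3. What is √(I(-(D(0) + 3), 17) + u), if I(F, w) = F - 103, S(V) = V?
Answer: √2369 ≈ 48.672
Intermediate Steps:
I(F, w) = -103 + F
u = 2478 (u = 2346 + 132 = 2478)
√(I(-(D(0) + 3), 17) + u) = √((-103 - (3 + 3)) + 2478) = √((-103 - 1*6) + 2478) = √((-103 - 6) + 2478) = √(-109 + 2478) = √2369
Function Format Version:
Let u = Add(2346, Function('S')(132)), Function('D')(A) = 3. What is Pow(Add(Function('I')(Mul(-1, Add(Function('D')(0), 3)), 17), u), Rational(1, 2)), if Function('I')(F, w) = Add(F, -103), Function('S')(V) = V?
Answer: Pow(2369, Rational(1, 2)) ≈ 48.672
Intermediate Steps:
Function('I')(F, w) = Add(-103, F)
u = 2478 (u = Add(2346, 132) = 2478)
Pow(Add(Function('I')(Mul(-1, Add(Function('D')(0), 3)), 17), u), Rational(1, 2)) = Pow(Add(Add(-103, Mul(-1, Add(3, 3))), 2478), Rational(1, 2)) = Pow(Add(Add(-103, Mul(-1, 6)), 2478), Rational(1, 2)) = Pow(Add(Add(-103, -6), 2478), Rational(1, 2)) = Pow(Add(-109, 2478), Rational(1, 2)) = Pow(2369, Rational(1, 2))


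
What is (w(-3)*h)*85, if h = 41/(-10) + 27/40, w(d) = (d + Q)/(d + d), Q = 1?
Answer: -2329/24 ≈ -97.042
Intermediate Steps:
w(d) = (1 + d)/(2*d) (w(d) = (d + 1)/(d + d) = (1 + d)/((2*d)) = (1 + d)*(1/(2*d)) = (1 + d)/(2*d))
h = -137/40 (h = 41*(-1/10) + 27*(1/40) = -41/10 + 27/40 = -137/40 ≈ -3.4250)
(w(-3)*h)*85 = (((1/2)*(1 - 3)/(-3))*(-137/40))*85 = (((1/2)*(-1/3)*(-2))*(-137/40))*85 = ((1/3)*(-137/40))*85 = -137/120*85 = -2329/24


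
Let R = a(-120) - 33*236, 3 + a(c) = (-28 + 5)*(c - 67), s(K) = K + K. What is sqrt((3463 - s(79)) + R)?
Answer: I*sqrt(185) ≈ 13.601*I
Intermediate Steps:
s(K) = 2*K
a(c) = 1538 - 23*c (a(c) = -3 + (-28 + 5)*(c - 67) = -3 - 23*(-67 + c) = -3 + (1541 - 23*c) = 1538 - 23*c)
R = -3490 (R = (1538 - 23*(-120)) - 33*236 = (1538 + 2760) - 1*7788 = 4298 - 7788 = -3490)
sqrt((3463 - s(79)) + R) = sqrt((3463 - 2*79) - 3490) = sqrt((3463 - 1*158) - 3490) = sqrt((3463 - 158) - 3490) = sqrt(3305 - 3490) = sqrt(-185) = I*sqrt(185)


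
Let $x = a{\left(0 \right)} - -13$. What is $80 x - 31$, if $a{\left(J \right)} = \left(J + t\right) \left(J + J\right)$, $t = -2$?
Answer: $1009$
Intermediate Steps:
$a{\left(J \right)} = 2 J \left(-2 + J\right)$ ($a{\left(J \right)} = \left(J - 2\right) \left(J + J\right) = \left(-2 + J\right) 2 J = 2 J \left(-2 + J\right)$)
$x = 13$ ($x = 2 \cdot 0 \left(-2 + 0\right) - -13 = 2 \cdot 0 \left(-2\right) + 13 = 0 + 13 = 13$)
$80 x - 31 = 80 \cdot 13 - 31 = 1040 - 31 = 1009$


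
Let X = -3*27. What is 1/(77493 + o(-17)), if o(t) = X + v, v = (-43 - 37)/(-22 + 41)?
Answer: 19/1470748 ≈ 1.2919e-5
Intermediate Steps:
v = -80/19 ≈ -4.2105
X = -81
o(t) = -1619/19 (o(t) = -81 - 80/19 = -1619/19)
1/(77493 + o(-17)) = 1/(77493 - 1619/19) = 1/(1470748/19) = 19/1470748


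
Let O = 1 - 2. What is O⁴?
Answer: 1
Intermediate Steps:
O = -1
O⁴ = (-1)⁴ = 1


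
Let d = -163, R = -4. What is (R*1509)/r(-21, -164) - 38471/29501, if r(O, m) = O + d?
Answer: 42747343/1357046 ≈ 31.500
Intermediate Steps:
r(O, m) = -163 + O (r(O, m) = O - 163 = -163 + O)
(R*1509)/r(-21, -164) - 38471/29501 = (-4*1509)/(-163 - 21) - 38471/29501 = -6036/(-184) - 38471*1/29501 = -6036*(-1/184) - 38471/29501 = 1509/46 - 38471/29501 = 42747343/1357046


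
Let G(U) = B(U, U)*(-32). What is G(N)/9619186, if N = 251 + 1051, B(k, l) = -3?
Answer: 48/4809593 ≈ 9.9801e-6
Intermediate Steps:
N = 1302
G(U) = 96 (G(U) = -3*(-32) = 96)
G(N)/9619186 = 96/9619186 = 96*(1/9619186) = 48/4809593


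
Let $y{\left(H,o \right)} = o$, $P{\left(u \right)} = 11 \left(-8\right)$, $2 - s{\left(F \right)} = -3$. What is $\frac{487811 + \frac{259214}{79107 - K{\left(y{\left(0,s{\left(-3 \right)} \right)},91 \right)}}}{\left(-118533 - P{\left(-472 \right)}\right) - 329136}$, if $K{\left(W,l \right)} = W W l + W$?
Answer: $- \frac{37477314911}{34386305487} \approx -1.0899$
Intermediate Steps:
$s{\left(F \right)} = 5$ ($s{\left(F \right)} = 2 - -3 = 2 + 3 = 5$)
$P{\left(u \right)} = -88$
$K{\left(W,l \right)} = W + l W^{2}$ ($K{\left(W,l \right)} = W^{2} l + W = l W^{2} + W = W + l W^{2}$)
$\frac{487811 + \frac{259214}{79107 - K{\left(y{\left(0,s{\left(-3 \right)} \right)},91 \right)}}}{\left(-118533 - P{\left(-472 \right)}\right) - 329136} = \frac{487811 + \frac{259214}{79107 - 5 \left(1 + 5 \cdot 91\right)}}{\left(-118533 - -88\right) - 329136} = \frac{487811 + \frac{259214}{79107 - 5 \left(1 + 455\right)}}{\left(-118533 + 88\right) - 329136} = \frac{487811 + \frac{259214}{79107 - 5 \cdot 456}}{-118445 - 329136} = \frac{487811 + \frac{259214}{79107 - 2280}}{-447581} = \left(487811 + \frac{259214}{79107 - 2280}\right) \left(- \frac{1}{447581}\right) = \left(487811 + \frac{259214}{76827}\right) \left(- \frac{1}{447581}\right) = \frac{37477314911}{76827} \left(- \frac{1}{447581}\right) = - \frac{37477314911}{34386305487}$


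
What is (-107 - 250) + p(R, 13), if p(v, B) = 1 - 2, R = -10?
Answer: -358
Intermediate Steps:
p(v, B) = -1
(-107 - 250) + p(R, 13) = (-107 - 250) - 1 = -357 - 1 = -358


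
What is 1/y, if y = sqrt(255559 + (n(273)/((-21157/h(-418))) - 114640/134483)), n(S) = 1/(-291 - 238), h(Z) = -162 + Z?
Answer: 23*sqrt(22335324818416833804271939)/54950144403648683 ≈ 0.0019781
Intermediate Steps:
n(S) = -1/529 (n(S) = 1/(-529) = -1/529)
y = 7*sqrt(22335324818416833804271939)/65440907113 (y = sqrt(255559 + (-1/(529*((-21157/(-162 - 418)))) - 114640/134483)) = sqrt(255559 + (-1/(529*((-21157/(-580)))) - 114640*1/134483)) = sqrt(255559 + (-1/(529*((-21157*(-1/580)))) - 114640/134483)) = sqrt(255559 + (-1/(529*21157/580) - 114640/134483)) = sqrt(255559 + (-1/529*580/21157 - 114640/134483)) = sqrt(255559 + (-580/11192053 - 114640/134483)) = sqrt(255559 - 1283134956060/1505140863599) = sqrt(384651010825540781/1505140863599) = 7*sqrt(22335324818416833804271939)/65440907113 ≈ 505.53)
1/y = 1/(7*sqrt(22335324818416833804271939)/65440907113) = 23*sqrt(22335324818416833804271939)/54950144403648683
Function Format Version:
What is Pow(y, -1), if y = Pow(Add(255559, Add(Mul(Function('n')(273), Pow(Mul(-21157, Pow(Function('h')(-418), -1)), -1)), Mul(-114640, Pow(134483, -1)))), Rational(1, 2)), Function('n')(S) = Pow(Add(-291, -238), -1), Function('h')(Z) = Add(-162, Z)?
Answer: Mul(Rational(23, 54950144403648683), Pow(22335324818416833804271939, Rational(1, 2))) ≈ 0.0019781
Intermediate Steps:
Function('n')(S) = Rational(-1, 529) (Function('n')(S) = Pow(-529, -1) = Rational(-1, 529))
y = Mul(Rational(7, 65440907113), Pow(22335324818416833804271939, Rational(1, 2))) (y = Pow(Add(255559, Add(Mul(Rational(-1, 529), Pow(Mul(-21157, Pow(Add(-162, -418), -1)), -1)), Mul(-114640, Pow(134483, -1)))), Rational(1, 2)) = Pow(Add(255559, Add(Mul(Rational(-1, 529), Pow(Mul(-21157, Pow(-580, -1)), -1)), Mul(-114640, Rational(1, 134483)))), Rational(1, 2)) = Pow(Add(255559, Add(Mul(Rational(-1, 529), Pow(Mul(-21157, Rational(-1, 580)), -1)), Rational(-114640, 134483))), Rational(1, 2)) = Pow(Add(255559, Add(Mul(Rational(-1, 529), Pow(Rational(21157, 580), -1)), Rational(-114640, 134483))), Rational(1, 2)) = Pow(Add(255559, Add(Mul(Rational(-1, 529), Rational(580, 21157)), Rational(-114640, 134483))), Rational(1, 2)) = Pow(Add(255559, Add(Rational(-580, 11192053), Rational(-114640, 134483))), Rational(1, 2)) = Pow(Add(255559, Rational(-1283134956060, 1505140863599)), Rational(1, 2)) = Pow(Rational(384651010825540781, 1505140863599), Rational(1, 2)) = Mul(Rational(7, 65440907113), Pow(22335324818416833804271939, Rational(1, 2))) ≈ 505.53)
Pow(y, -1) = Pow(Mul(Rational(7, 65440907113), Pow(22335324818416833804271939, Rational(1, 2))), -1) = Mul(Rational(23, 54950144403648683), Pow(22335324818416833804271939, Rational(1, 2)))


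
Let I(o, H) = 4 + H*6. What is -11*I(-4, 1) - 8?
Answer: -118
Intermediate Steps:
I(o, H) = 4 + 6*H
-11*I(-4, 1) - 8 = -11*(4 + 6*1) - 8 = -11*(4 + 6) - 8 = -11*10 - 8 = -110 - 8 = -118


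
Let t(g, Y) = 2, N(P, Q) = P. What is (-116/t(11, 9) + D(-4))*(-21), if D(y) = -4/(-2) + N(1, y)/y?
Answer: 4725/4 ≈ 1181.3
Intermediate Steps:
D(y) = 2 + 1/y (D(y) = -4/(-2) + 1/y = -4*(-½) + 1/y = 2 + 1/y)
(-116/t(11, 9) + D(-4))*(-21) = (-116/2 + (2 + 1/(-4)))*(-21) = (-116*½ + (2 - ¼))*(-21) = (-58 + 7/4)*(-21) = -225/4*(-21) = 4725/4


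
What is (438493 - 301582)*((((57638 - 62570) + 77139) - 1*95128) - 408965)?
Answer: -59129944146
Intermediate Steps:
(438493 - 301582)*((((57638 - 62570) + 77139) - 1*95128) - 408965) = 136911*(((-4932 + 77139) - 95128) - 408965) = 136911*((72207 - 95128) - 408965) = 136911*(-22921 - 408965) = 136911*(-431886) = -59129944146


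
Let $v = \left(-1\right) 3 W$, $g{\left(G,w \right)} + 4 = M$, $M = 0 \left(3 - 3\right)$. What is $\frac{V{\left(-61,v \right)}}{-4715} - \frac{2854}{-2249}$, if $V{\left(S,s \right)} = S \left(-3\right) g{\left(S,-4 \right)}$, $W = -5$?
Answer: $\frac{15102878}{10604035} \approx 1.4243$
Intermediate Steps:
$M = 0$ ($M = 0 \cdot 0 = 0$)
$g{\left(G,w \right)} = -4$ ($g{\left(G,w \right)} = -4 + 0 = -4$)
$v = 15$ ($v = \left(-1\right) 3 \left(-5\right) = \left(-3\right) \left(-5\right) = 15$)
$V{\left(S,s \right)} = 12 S$ ($V{\left(S,s \right)} = S \left(-3\right) \left(-4\right) = - 3 S \left(-4\right) = 12 S$)
$\frac{V{\left(-61,v \right)}}{-4715} - \frac{2854}{-2249} = \frac{12 \left(-61\right)}{-4715} - \frac{2854}{-2249} = \left(-732\right) \left(- \frac{1}{4715}\right) - - \frac{2854}{2249} = \frac{732}{4715} + \frac{2854}{2249} = \frac{15102878}{10604035}$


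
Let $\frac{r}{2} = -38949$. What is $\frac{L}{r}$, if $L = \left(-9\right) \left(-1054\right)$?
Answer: $- \frac{1581}{12983} \approx -0.12177$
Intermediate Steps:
$r = -77898$ ($r = 2 \left(-38949\right) = -77898$)
$L = 9486$
$\frac{L}{r} = \frac{9486}{-77898} = 9486 \left(- \frac{1}{77898}\right) = - \frac{1581}{12983}$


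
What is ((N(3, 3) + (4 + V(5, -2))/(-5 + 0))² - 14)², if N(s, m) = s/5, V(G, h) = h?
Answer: 121801/625 ≈ 194.88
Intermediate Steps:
N(s, m) = s/5 (N(s, m) = s*(⅕) = s/5)
((N(3, 3) + (4 + V(5, -2))/(-5 + 0))² - 14)² = (((⅕)*3 + (4 - 2)/(-5 + 0))² - 14)² = ((⅗ + 2/(-5))² - 14)² = ((⅗ + 2*(-⅕))² - 14)² = ((⅗ - ⅖)² - 14)² = ((⅕)² - 14)² = (1/25 - 14)² = (-349/25)² = 121801/625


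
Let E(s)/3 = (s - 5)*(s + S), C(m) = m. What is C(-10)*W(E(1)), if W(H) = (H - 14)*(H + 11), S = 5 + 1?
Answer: -71540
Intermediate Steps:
S = 6
E(s) = 3*(-5 + s)*(6 + s) (E(s) = 3*((s - 5)*(s + 6)) = 3*((-5 + s)*(6 + s)) = 3*(-5 + s)*(6 + s))
W(H) = (-14 + H)*(11 + H)
C(-10)*W(E(1)) = -10*(-154 + (-90 + 3*1 + 3*1²)² - 3*(-90 + 3*1 + 3*1²)) = -10*(-154 + (-90 + 3 + 3*1)² - 3*(-90 + 3 + 3*1)) = -10*(-154 + (-90 + 3 + 3)² - 3*(-90 + 3 + 3)) = -10*(-154 + (-84)² - 3*(-84)) = -10*(-154 + 7056 + 252) = -10*7154 = -71540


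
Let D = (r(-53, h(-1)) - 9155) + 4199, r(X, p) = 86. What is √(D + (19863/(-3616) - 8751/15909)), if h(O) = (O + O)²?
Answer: I*√112059235586201838/4793912 ≈ 69.829*I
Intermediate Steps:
h(O) = 4*O² (h(O) = (2*O)² = 4*O²)
D = -4870 (D = (86 - 9155) + 4199 = -9069 + 4199 = -4870)
√(D + (19863/(-3616) - 8751/15909)) = √(-4870 + (19863/(-3616) - 8751/15909)) = √(-4870 + (19863*(-1/3616) - 8751*1/15909)) = √(-4870 + (-19863/3616 - 2917/5303)) = √(-4870 - 115881361/19175648) = √(-93501287121/19175648) = I*√112059235586201838/4793912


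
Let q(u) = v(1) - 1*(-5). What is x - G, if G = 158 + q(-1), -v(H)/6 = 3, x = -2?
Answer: -147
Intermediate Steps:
v(H) = -18 (v(H) = -6*3 = -18)
q(u) = -13 (q(u) = -18 - 1*(-5) = -18 + 5 = -13)
G = 145 (G = 158 - 13 = 145)
x - G = -2 - 1*145 = -2 - 145 = -147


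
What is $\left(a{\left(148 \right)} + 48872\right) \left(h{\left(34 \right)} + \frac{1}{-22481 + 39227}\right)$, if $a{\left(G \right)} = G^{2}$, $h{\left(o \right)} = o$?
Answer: $\frac{6716229540}{2791} \approx 2.4064 \cdot 10^{6}$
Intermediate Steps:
$\left(a{\left(148 \right)} + 48872\right) \left(h{\left(34 \right)} + \frac{1}{-22481 + 39227}\right) = \left(148^{2} + 48872\right) \left(34 + \frac{1}{-22481 + 39227}\right) = \left(21904 + 48872\right) \left(34 + \frac{1}{16746}\right) = 70776 \left(34 + \frac{1}{16746}\right) = 70776 \cdot \frac{569365}{16746} = \frac{6716229540}{2791}$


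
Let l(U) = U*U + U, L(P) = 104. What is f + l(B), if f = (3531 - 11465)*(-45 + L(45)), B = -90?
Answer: -460096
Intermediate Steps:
l(U) = U + U**2 (l(U) = U**2 + U = U + U**2)
f = -468106 (f = (3531 - 11465)*(-45 + 104) = -7934*59 = -468106)
f + l(B) = -468106 - 90*(1 - 90) = -468106 - 90*(-89) = -468106 + 8010 = -460096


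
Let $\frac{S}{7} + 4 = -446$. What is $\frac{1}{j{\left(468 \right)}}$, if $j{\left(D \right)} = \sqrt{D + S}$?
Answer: $- \frac{i \sqrt{298}}{894} \approx - 0.019309 i$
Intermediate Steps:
$S = -3150$ ($S = -28 + 7 \left(-446\right) = -28 - 3122 = -3150$)
$j{\left(D \right)} = \sqrt{-3150 + D}$ ($j{\left(D \right)} = \sqrt{D - 3150} = \sqrt{-3150 + D}$)
$\frac{1}{j{\left(468 \right)}} = \frac{1}{\sqrt{-3150 + 468}} = \frac{1}{\sqrt{-2682}} = \frac{1}{3 i \sqrt{298}} = - \frac{i \sqrt{298}}{894}$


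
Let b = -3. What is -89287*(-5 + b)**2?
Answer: -5714368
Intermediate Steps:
-89287*(-5 + b)**2 = -89287*(-5 - 3)**2 = -89287*(-8)**2 = -89287*64 = -5714368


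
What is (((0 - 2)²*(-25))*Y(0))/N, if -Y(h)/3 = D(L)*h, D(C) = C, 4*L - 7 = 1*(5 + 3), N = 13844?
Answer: 0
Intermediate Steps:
L = 15/4 (L = 7/4 + (1*(5 + 3))/4 = 7/4 + (1*8)/4 = 7/4 + (¼)*8 = 7/4 + 2 = 15/4 ≈ 3.7500)
Y(h) = -45*h/4
(((0 - 2)²*(-25))*Y(0))/N = (((0 - 2)²*(-25))*(-45/4*0))/13844 = (((-2)²*(-25))*0)*(1/13844) = ((4*(-25))*0)*(1/13844) = -100*0*(1/13844) = 0*(1/13844) = 0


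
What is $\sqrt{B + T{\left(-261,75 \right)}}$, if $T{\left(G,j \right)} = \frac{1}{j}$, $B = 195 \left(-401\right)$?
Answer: $\frac{4 i \sqrt{1099617}}{15} \approx 279.63 i$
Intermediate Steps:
$B = -78195$
$\sqrt{B + T{\left(-261,75 \right)}} = \sqrt{-78195 + \frac{1}{75}} = \sqrt{- \frac{5864624}{75}} = \frac{4 i \sqrt{1099617}}{15}$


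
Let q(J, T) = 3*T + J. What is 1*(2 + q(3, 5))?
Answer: 20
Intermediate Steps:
q(J, T) = J + 3*T
1*(2 + q(3, 5)) = 1*(2 + (3 + 3*5)) = 1*(2 + (3 + 15)) = 1*(2 + 18) = 1*20 = 20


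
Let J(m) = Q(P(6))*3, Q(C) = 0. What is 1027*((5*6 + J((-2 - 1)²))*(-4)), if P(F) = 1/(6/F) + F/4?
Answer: -123240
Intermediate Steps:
P(F) = 5*F/12 (P(F) = 1*(F/6) + F*(¼) = F/6 + F/4 = 5*F/12)
J(m) = 0 (J(m) = 0*3 = 0)
1027*((5*6 + J((-2 - 1)²))*(-4)) = 1027*((5*6 + 0)*(-4)) = 1027*((30 + 0)*(-4)) = 1027*(30*(-4)) = 1027*(-120) = -123240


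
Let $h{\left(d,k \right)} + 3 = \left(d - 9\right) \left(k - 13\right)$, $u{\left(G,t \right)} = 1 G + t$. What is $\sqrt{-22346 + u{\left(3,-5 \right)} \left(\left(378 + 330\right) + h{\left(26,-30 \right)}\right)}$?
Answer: $i \sqrt{22294} \approx 149.31 i$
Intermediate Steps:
$u{\left(G,t \right)} = G + t$
$h{\left(d,k \right)} = -3 + \left(-13 + k\right) \left(-9 + d\right)$ ($h{\left(d,k \right)} = -3 + \left(d - 9\right) \left(k - 13\right) = -3 + \left(-9 + d\right) \left(-13 + k\right) = -3 + \left(-13 + k\right) \left(-9 + d\right)$)
$\sqrt{-22346 + u{\left(3,-5 \right)} \left(\left(378 + 330\right) + h{\left(26,-30 \right)}\right)} = \sqrt{-22346 + \left(3 - 5\right) \left(\left(378 + 330\right) + \left(114 - 338 - -270 + 26 \left(-30\right)\right)\right)} = \sqrt{-22346 - 2 \left(708 + \left(114 - 338 + 270 - 780\right)\right)} = \sqrt{-22346 - 2 \left(708 - 734\right)} = \sqrt{-22346 - -52} = \sqrt{-22346 + 52} = \sqrt{-22294} = i \sqrt{22294}$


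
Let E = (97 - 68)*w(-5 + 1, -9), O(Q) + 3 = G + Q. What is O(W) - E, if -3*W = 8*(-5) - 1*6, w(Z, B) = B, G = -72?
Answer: 604/3 ≈ 201.33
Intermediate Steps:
W = 46/3 (W = -(8*(-5) - 1*6)/3 = -(-40 - 6)/3 = -1/3*(-46) = 46/3 ≈ 15.333)
O(Q) = -75 + Q (O(Q) = -3 + (-72 + Q) = -75 + Q)
E = -261 (E = (97 - 68)*(-9) = 29*(-9) = -261)
O(W) - E = (-75 + 46/3) - 1*(-261) = -179/3 + 261 = 604/3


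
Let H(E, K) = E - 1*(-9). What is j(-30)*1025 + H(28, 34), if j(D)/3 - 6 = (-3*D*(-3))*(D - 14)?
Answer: 36549487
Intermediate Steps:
H(E, K) = 9 + E (H(E, K) = E + 9 = 9 + E)
j(D) = 18 + 27*D*(-14 + D) (j(D) = 18 + 3*((-3*D*(-3))*(D - 14)) = 18 + 3*((9*D)*(-14 + D)) = 18 + 3*(9*D*(-14 + D)) = 18 + 27*D*(-14 + D))
j(-30)*1025 + H(28, 34) = (18 - 378*(-30) + 27*(-30)**2)*1025 + (9 + 28) = (18 + 11340 + 27*900)*1025 + 37 = (18 + 11340 + 24300)*1025 + 37 = 35658*1025 + 37 = 36549450 + 37 = 36549487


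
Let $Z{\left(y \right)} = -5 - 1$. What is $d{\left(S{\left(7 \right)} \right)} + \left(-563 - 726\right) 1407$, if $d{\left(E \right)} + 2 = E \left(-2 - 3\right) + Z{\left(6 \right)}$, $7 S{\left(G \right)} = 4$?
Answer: $- \frac{12695437}{7} \approx -1.8136 \cdot 10^{6}$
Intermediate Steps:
$Z{\left(y \right)} = -6$ ($Z{\left(y \right)} = -5 - 1 = -6$)
$S{\left(G \right)} = \frac{4}{7}$ ($S{\left(G \right)} = \frac{1}{7} \cdot 4 = \frac{4}{7}$)
$d{\left(E \right)} = -8 - 5 E$ ($d{\left(E \right)} = -2 + \left(E \left(-2 - 3\right) - 6\right) = -2 + \left(E \left(-5\right) - 6\right) = -2 - \left(6 + 5 E\right) = -8 - 5 E$)
$d{\left(S{\left(7 \right)} \right)} + \left(-563 - 726\right) 1407 = \left(-8 - \frac{20}{7}\right) + \left(-563 - 726\right) 1407 = \left(-8 - \frac{20}{7}\right) - 1813623 = - \frac{76}{7} - 1813623 = - \frac{12695437}{7}$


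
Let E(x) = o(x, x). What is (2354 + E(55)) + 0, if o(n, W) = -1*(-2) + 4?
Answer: 2360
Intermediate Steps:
o(n, W) = 6 (o(n, W) = 2 + 4 = 6)
E(x) = 6
(2354 + E(55)) + 0 = (2354 + 6) + 0 = 2360 + 0 = 2360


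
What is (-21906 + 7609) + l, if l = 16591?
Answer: 2294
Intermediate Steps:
(-21906 + 7609) + l = (-21906 + 7609) + 16591 = -14297 + 16591 = 2294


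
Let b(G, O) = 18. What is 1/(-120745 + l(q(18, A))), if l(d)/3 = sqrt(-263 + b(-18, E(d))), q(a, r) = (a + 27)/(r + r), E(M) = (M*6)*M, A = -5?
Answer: -24149/2915871446 - 21*I*sqrt(5)/14579357230 ≈ -8.2819e-6 - 3.2208e-9*I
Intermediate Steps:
E(M) = 6*M**2 (E(M) = (6*M)*M = 6*M**2)
q(a, r) = (27 + a)/(2*r) (q(a, r) = (27 + a)/((2*r)) = (27 + a)*(1/(2*r)) = (27 + a)/(2*r))
l(d) = 21*I*sqrt(5) (l(d) = 3*sqrt(-263 + 18) = 3*sqrt(-245) = 3*(7*I*sqrt(5)) = 21*I*sqrt(5))
1/(-120745 + l(q(18, A))) = 1/(-120745 + 21*I*sqrt(5))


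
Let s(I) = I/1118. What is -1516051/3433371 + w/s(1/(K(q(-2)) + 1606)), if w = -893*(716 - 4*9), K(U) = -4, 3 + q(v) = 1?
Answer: -3734095504706573491/3433371 ≈ -1.0876e+12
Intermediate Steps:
q(v) = -2 (q(v) = -3 + 1 = -2)
w = -607240 (w = -893*(716 - 36) = -893*680 = -607240)
s(I) = I/1118 (s(I) = I*(1/1118) = I/1118)
-1516051/3433371 + w/s(1/(K(q(-2)) + 1606)) = -1516051/3433371 - 607240/(1/(1118*(-4 + 1606))) = -1516051*1/3433371 - 607240/((1/1118)/1602) = -1516051/3433371 - 607240/((1/1118)*(1/1602)) = -1516051/3433371 - 607240/1/1791036 = -1516051/3433371 - 607240*1791036 = -1516051/3433371 - 1087588700640 = -3734095504706573491/3433371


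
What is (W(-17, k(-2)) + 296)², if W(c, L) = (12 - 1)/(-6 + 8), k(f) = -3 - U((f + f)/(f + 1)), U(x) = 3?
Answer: 363609/4 ≈ 90902.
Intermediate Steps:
k(f) = -6 (k(f) = -3 - 1*3 = -3 - 3 = -6)
W(c, L) = 11/2
(W(-17, k(-2)) + 296)² = (11/2 + 296)² = (603/2)² = 363609/4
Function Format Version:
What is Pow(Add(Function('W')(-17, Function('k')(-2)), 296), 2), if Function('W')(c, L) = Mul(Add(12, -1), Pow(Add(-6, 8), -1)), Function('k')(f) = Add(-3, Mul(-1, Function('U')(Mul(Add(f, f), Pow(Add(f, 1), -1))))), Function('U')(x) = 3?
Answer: Rational(363609, 4) ≈ 90902.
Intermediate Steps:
Function('k')(f) = -6 (Function('k')(f) = Add(-3, Mul(-1, 3)) = Add(-3, -3) = -6)
Function('W')(c, L) = Rational(11, 2) (Function('W')(c, L) = Mul(11, Pow(2, -1)) = Mul(11, Rational(1, 2)) = Rational(11, 2))
Pow(Add(Function('W')(-17, Function('k')(-2)), 296), 2) = Pow(Add(Rational(11, 2), 296), 2) = Pow(Rational(603, 2), 2) = Rational(363609, 4)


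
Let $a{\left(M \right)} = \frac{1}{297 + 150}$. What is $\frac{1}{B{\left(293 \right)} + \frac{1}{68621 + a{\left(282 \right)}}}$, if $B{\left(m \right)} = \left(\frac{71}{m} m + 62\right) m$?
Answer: $\frac{30673588}{1195319051219} \approx 2.5661 \cdot 10^{-5}$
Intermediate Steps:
$B{\left(m \right)} = 133 m$ ($B{\left(m \right)} = \left(71 + 62\right) m = 133 m$)
$a{\left(M \right)} = \frac{1}{447}$
$\frac{1}{B{\left(293 \right)} + \frac{1}{68621 + a{\left(282 \right)}}} = \frac{1}{133 \cdot 293 + \frac{1}{68621 + \frac{1}{447}}} = \frac{1}{38969 + \frac{1}{\frac{30673588}{447}}} = \frac{1}{38969 + \frac{447}{30673588}} = \frac{1}{\frac{1195319051219}{30673588}} = \frac{30673588}{1195319051219}$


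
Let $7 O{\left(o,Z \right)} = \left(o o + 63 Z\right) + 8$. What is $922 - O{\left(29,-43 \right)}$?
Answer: $\frac{8314}{7} \approx 1187.7$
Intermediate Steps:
$O{\left(o,Z \right)} = \frac{8}{7} + 9 Z + \frac{o^{2}}{7}$ ($O{\left(o,Z \right)} = \frac{\left(o o + 63 Z\right) + 8}{7} = \frac{\left(o^{2} + 63 Z\right) + 8}{7} = \frac{8 + o^{2} + 63 Z}{7} = \frac{8}{7} + 9 Z + \frac{o^{2}}{7}$)
$922 - O{\left(29,-43 \right)} = 922 - \left(\frac{8}{7} + 9 \left(-43\right) + \frac{29^{2}}{7}\right) = 922 - \left(\frac{8}{7} - 387 + \frac{1}{7} \cdot 841\right) = 922 - \left(\frac{8}{7} - 387 + \frac{841}{7}\right) = 922 - - \frac{1860}{7} = 922 + \frac{1860}{7} = \frac{8314}{7}$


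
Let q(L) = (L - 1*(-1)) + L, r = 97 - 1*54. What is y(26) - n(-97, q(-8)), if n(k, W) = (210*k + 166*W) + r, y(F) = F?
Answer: 22843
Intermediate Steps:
r = 43 (r = 97 - 54 = 43)
q(L) = 1 + 2*L (q(L) = (L + 1) + L = (1 + L) + L = 1 + 2*L)
n(k, W) = 43 + 166*W + 210*k (n(k, W) = (210*k + 166*W) + 43 = (166*W + 210*k) + 43 = 43 + 166*W + 210*k)
y(26) - n(-97, q(-8)) = 26 - (43 + 166*(1 + 2*(-8)) + 210*(-97)) = 26 - (43 + 166*(1 - 16) - 20370) = 26 - (43 + 166*(-15) - 20370) = 26 - (43 - 2490 - 20370) = 26 - 1*(-22817) = 26 + 22817 = 22843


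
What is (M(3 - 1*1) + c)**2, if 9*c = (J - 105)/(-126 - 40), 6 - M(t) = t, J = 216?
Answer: 3822025/248004 ≈ 15.411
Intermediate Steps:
M(t) = 6 - t
c = -37/498 (c = ((216 - 105)/(-126 - 40))/9 = (111/(-166))/9 = (111*(-1/166))/9 = (1/9)*(-111/166) = -37/498 ≈ -0.074297)
(M(3 - 1*1) + c)**2 = ((6 - (3 - 1*1)) - 37/498)**2 = ((6 - (3 - 1)) - 37/498)**2 = ((6 - 1*2) - 37/498)**2 = ((6 - 2) - 37/498)**2 = (4 - 37/498)**2 = (1955/498)**2 = 3822025/248004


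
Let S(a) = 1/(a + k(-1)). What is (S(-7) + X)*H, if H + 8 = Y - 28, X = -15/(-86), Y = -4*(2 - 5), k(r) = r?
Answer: -51/43 ≈ -1.1860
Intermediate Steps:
Y = 12 (Y = -4*(-3) = 12)
S(a) = 1/(-1 + a) (S(a) = 1/(a - 1) = 1/(-1 + a))
X = 15/86 (X = -15*(-1/86) = 15/86 ≈ 0.17442)
H = -24 (H = -8 + (12 - 28) = -8 - 16 = -24)
(S(-7) + X)*H = (1/(-1 - 7) + 15/86)*(-24) = (1/(-8) + 15/86)*(-24) = (-1/8 + 15/86)*(-24) = (17/344)*(-24) = -51/43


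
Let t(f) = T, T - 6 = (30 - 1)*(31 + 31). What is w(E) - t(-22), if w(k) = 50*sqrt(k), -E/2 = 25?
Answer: -1804 + 250*I*sqrt(2) ≈ -1804.0 + 353.55*I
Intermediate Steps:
E = -50 (E = -2*25 = -50)
T = 1804 (T = 6 + (30 - 1)*(31 + 31) = 6 + 29*62 = 6 + 1798 = 1804)
t(f) = 1804
w(E) - t(-22) = 50*sqrt(-50) - 1*1804 = 50*(5*I*sqrt(2)) - 1804 = 250*I*sqrt(2) - 1804 = -1804 + 250*I*sqrt(2)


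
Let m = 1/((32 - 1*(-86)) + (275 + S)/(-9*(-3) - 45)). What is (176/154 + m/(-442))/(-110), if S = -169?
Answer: -3567761/343403060 ≈ -0.010389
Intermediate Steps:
m = 9/1009 (m = 1/((32 - 1*(-86)) + (275 - 169)/(-9*(-3) - 45)) = 1/((32 + 86) + 106/(27 - 45)) = 1/(118 + 106/(-18)) = 1/(118 + 106*(-1/18)) = 1/(118 - 53/9) = 1/(1009/9) = 9/1009 ≈ 0.0089197)
(176/154 + m/(-442))/(-110) = (176/154 + (9/1009)/(-442))/(-110) = -(176*(1/154) + (9/1009)*(-1/442))/110 = -(8/7 - 9/445978)/110 = -1/110*3567761/3121846 = -3567761/343403060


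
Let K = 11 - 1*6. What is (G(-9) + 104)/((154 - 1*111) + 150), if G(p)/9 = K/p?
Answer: 99/193 ≈ 0.51295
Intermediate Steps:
K = 5 (K = 11 - 6 = 5)
G(p) = 45/p (G(p) = 9*(5/p) = 45/p)
(G(-9) + 104)/((154 - 1*111) + 150) = (45/(-9) + 104)/((154 - 1*111) + 150) = (45*(-1/9) + 104)/((154 - 111) + 150) = (-5 + 104)/(43 + 150) = 99/193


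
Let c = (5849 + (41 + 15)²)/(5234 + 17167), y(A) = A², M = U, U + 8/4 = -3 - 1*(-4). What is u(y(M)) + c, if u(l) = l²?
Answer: 10462/7467 ≈ 1.4011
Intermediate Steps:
U = -1 (U = -2 + (-3 - 1*(-4)) = -2 + (-3 + 4) = -2 + 1 = -1)
M = -1
c = 2995/7467 (c = (5849 + 56²)/22401 = (5849 + 3136)*(1/22401) = 8985*(1/22401) = 2995/7467 ≈ 0.40110)
u(y(M)) + c = ((-1)²)² + 2995/7467 = 1² + 2995/7467 = 1 + 2995/7467 = 10462/7467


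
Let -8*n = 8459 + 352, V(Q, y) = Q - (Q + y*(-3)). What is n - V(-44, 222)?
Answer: -14139/8 ≈ -1767.4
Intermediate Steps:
V(Q, y) = 3*y (V(Q, y) = Q - (Q - 3*y) = Q + (-Q + 3*y) = 3*y)
n = -8811/8 (n = -(8459 + 352)/8 = -1/8*8811 = -8811/8 ≈ -1101.4)
n - V(-44, 222) = -8811/8 - 3*222 = -8811/8 - 1*666 = -8811/8 - 666 = -14139/8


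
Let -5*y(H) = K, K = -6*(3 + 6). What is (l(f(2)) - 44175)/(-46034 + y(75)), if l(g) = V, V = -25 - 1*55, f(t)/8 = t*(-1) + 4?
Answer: 221275/230116 ≈ 0.96158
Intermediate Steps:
K = -54 (K = -6*9 = -54)
f(t) = 32 - 8*t (f(t) = 8*(t*(-1) + 4) = 8*(-t + 4) = 8*(4 - t) = 32 - 8*t)
y(H) = 54/5 (y(H) = -1/5*(-54) = 54/5)
V = -80 (V = -25 - 55 = -80)
l(g) = -80
(l(f(2)) - 44175)/(-46034 + y(75)) = (-80 - 44175)/(-46034 + 54/5) = -44255/(-230116/5) = -44255*(-5/230116) = 221275/230116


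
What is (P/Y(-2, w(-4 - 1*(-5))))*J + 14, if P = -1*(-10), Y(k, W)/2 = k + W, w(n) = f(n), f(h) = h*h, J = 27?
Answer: -121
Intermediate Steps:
f(h) = h²
w(n) = n²
Y(k, W) = 2*W + 2*k (Y(k, W) = 2*(k + W) = 2*(W + k) = 2*W + 2*k)
P = 10
(P/Y(-2, w(-4 - 1*(-5))))*J + 14 = (10/(2*(-4 - 1*(-5))² + 2*(-2)))*27 + 14 = (10/(2*(-4 + 5)² - 4))*27 + 14 = (10/(2*1² - 4))*27 + 14 = (10/(2*1 - 4))*27 + 14 = (10/(2 - 4))*27 + 14 = (10/(-2))*27 + 14 = (10*(-½))*27 + 14 = -5*27 + 14 = -135 + 14 = -121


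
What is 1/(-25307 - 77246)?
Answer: -1/102553 ≈ -9.7510e-6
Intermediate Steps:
1/(-25307 - 77246) = 1/(-102553) = -1/102553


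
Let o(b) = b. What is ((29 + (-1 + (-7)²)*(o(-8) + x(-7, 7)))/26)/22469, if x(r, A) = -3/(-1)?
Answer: -211/584194 ≈ -0.00036118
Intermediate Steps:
x(r, A) = 3 (x(r, A) = -3*(-1) = 3)
((29 + (-1 + (-7)²)*(o(-8) + x(-7, 7)))/26)/22469 = ((29 + (-1 + (-7)²)*(-8 + 3))/26)/22469 = ((29 + (-1 + 49)*(-5))*(1/26))*(1/22469) = ((29 + 48*(-5))*(1/26))*(1/22469) = ((29 - 240)*(1/26))*(1/22469) = -211*1/26*(1/22469) = -211/26*1/22469 = -211/584194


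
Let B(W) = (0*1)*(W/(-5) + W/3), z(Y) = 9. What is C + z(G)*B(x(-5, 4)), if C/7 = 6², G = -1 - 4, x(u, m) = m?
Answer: 252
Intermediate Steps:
G = -5
B(W) = 0 (B(W) = 0*(W*(-⅕) + W*(⅓)) = 0*(-W/5 + W/3) = 0*(2*W/15) = 0)
C = 252 (C = 7*6² = 7*36 = 252)
C + z(G)*B(x(-5, 4)) = 252 + 9*0 = 252 + 0 = 252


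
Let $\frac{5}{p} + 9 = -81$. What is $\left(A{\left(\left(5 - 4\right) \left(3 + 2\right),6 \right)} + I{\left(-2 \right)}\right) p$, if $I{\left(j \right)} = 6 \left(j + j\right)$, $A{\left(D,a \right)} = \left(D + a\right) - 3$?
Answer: $\frac{8}{9} \approx 0.88889$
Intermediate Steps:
$A{\left(D,a \right)} = -3 + D + a$
$I{\left(j \right)} = 12 j$ ($I{\left(j \right)} = 6 \cdot 2 j = 12 j$)
$p = - \frac{1}{18}$ ($p = \frac{5}{-9 - 81} = \frac{5}{-90} = 5 \left(- \frac{1}{90}\right) = - \frac{1}{18} \approx -0.055556$)
$\left(A{\left(\left(5 - 4\right) \left(3 + 2\right),6 \right)} + I{\left(-2 \right)}\right) p = \left(\left(-3 + \left(5 - 4\right) \left(3 + 2\right) + 6\right) + 12 \left(-2\right)\right) \left(- \frac{1}{18}\right) = \left(\left(-3 + 1 \cdot 5 + 6\right) - 24\right) \left(- \frac{1}{18}\right) = \left(\left(-3 + 5 + 6\right) - 24\right) \left(- \frac{1}{18}\right) = \left(8 - 24\right) \left(- \frac{1}{18}\right) = \left(-16\right) \left(- \frac{1}{18}\right) = \frac{8}{9}$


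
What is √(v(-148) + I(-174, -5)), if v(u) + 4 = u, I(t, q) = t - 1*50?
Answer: 2*I*√94 ≈ 19.391*I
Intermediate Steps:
I(t, q) = -50 + t (I(t, q) = t - 50 = -50 + t)
v(u) = -4 + u
√(v(-148) + I(-174, -5)) = √((-4 - 148) + (-50 - 174)) = √(-152 - 224) = √(-376) = 2*I*√94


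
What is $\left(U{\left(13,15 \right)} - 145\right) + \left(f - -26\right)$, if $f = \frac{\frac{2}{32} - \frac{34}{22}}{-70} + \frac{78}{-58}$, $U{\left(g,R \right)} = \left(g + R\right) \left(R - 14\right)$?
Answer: $- \frac{32985391}{357280} \approx -92.324$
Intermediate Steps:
$U{\left(g,R \right)} = \left(-14 + R\right) \left(R + g\right)$ ($U{\left(g,R \right)} = \left(R + g\right) \left(-14 + R\right) = \left(-14 + R\right) \left(R + g\right)$)
$f = - \frac{472911}{357280}$ ($f = \left(2 \cdot \frac{1}{32} - \frac{17}{11}\right) \left(- \frac{1}{70}\right) + 78 \left(- \frac{1}{58}\right) = \left(\frac{1}{16} - \frac{17}{11}\right) \left(- \frac{1}{70}\right) - \frac{39}{29} = \left(- \frac{261}{176}\right) \left(- \frac{1}{70}\right) - \frac{39}{29} = \frac{261}{12320} - \frac{39}{29} = - \frac{472911}{357280} \approx -1.3236$)
$\left(U{\left(13,15 \right)} - 145\right) + \left(f - -26\right) = \left(\left(15^{2} - 210 - 182 + 15 \cdot 13\right) - 145\right) - - \frac{8816369}{357280} = \left(\left(225 - 210 - 182 + 195\right) - 145\right) + \left(- \frac{472911}{357280} + 26\right) = \left(28 - 145\right) + \frac{8816369}{357280} = -117 + \frac{8816369}{357280} = - \frac{32985391}{357280}$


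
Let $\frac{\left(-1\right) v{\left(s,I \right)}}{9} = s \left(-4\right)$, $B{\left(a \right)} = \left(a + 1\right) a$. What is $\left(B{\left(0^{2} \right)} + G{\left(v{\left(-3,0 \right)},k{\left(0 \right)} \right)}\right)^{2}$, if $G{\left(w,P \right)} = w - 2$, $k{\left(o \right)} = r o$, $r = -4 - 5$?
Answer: $12100$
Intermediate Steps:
$r = -9$
$k{\left(o \right)} = - 9 o$
$B{\left(a \right)} = a \left(1 + a\right)$ ($B{\left(a \right)} = \left(1 + a\right) a = a \left(1 + a\right)$)
$v{\left(s,I \right)} = 36 s$ ($v{\left(s,I \right)} = - 9 s \left(-4\right) = - 9 \left(- 4 s\right) = 36 s$)
$G{\left(w,P \right)} = -2 + w$ ($G{\left(w,P \right)} = w - 2 = -2 + w$)
$\left(B{\left(0^{2} \right)} + G{\left(v{\left(-3,0 \right)},k{\left(0 \right)} \right)}\right)^{2} = \left(0^{2} \left(1 + 0^{2}\right) + \left(-2 + 36 \left(-3\right)\right)\right)^{2} = \left(0 \left(1 + 0\right) - 110\right)^{2} = \left(0 \cdot 1 - 110\right)^{2} = \left(0 - 110\right)^{2} = \left(-110\right)^{2} = 12100$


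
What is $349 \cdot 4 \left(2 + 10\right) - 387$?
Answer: $16365$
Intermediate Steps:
$349 \cdot 4 \left(2 + 10\right) - 387 = 349 \cdot 4 \cdot 12 - 387 = 349 \cdot 48 - 387 = 16752 - 387 = 16365$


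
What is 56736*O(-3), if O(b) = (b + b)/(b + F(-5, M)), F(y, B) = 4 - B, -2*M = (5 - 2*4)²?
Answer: -680832/11 ≈ -61894.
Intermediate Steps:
M = -9/2 (M = -(5 - 2*4)²/2 = -(5 - 8)²/2 = -½*(-3)² = -½*9 = -9/2 ≈ -4.5000)
O(b) = 2*b/(17/2 + b) (O(b) = (b + b)/(b + (4 - 1*(-9/2))) = (2*b)/(b + (4 + 9/2)) = (2*b)/(b + 17/2) = (2*b)/(17/2 + b) = 2*b/(17/2 + b))
56736*O(-3) = 56736*(4*(-3)/(17 + 2*(-3))) = 56736*(4*(-3)/(17 - 6)) = 56736*(4*(-3)/11) = 56736*(4*(-3)*(1/11)) = 56736*(-12/11) = -680832/11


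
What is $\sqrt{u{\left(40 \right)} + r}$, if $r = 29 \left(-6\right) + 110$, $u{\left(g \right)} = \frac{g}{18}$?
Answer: $\frac{2 i \sqrt{139}}{3} \approx 7.8599 i$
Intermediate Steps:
$u{\left(g \right)} = \frac{g}{18}$ ($u{\left(g \right)} = g \frac{1}{18} = \frac{g}{18}$)
$r = -64$ ($r = -174 + 110 = -64$)
$\sqrt{u{\left(40 \right)} + r} = \sqrt{\frac{1}{18} \cdot 40 - 64} = \sqrt{\frac{20}{9} - 64} = \sqrt{- \frac{556}{9}} = \frac{2 i \sqrt{139}}{3}$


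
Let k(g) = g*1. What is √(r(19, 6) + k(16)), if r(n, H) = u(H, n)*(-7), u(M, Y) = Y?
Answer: 3*I*√13 ≈ 10.817*I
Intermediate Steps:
k(g) = g
r(n, H) = -7*n (r(n, H) = n*(-7) = -7*n)
√(r(19, 6) + k(16)) = √(-7*19 + 16) = √(-133 + 16) = √(-117) = 3*I*√13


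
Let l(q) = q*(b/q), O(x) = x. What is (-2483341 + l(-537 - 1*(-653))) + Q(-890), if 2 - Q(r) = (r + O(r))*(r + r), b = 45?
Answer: -5651694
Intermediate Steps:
Q(r) = 2 - 4*r² (Q(r) = 2 - (r + r)*(r + r) = 2 - 2*r*2*r = 2 - 4*r²)
l(q) = 45 (l(q) = q*(45/q) = 45)
(-2483341 + l(-537 - 1*(-653))) + Q(-890) = (-2483341 + 45) + (2 - 4*(-890)²) = -2483296 + (2 - 4*792100) = -2483296 + (2 - 3168400) = -2483296 - 3168398 = -5651694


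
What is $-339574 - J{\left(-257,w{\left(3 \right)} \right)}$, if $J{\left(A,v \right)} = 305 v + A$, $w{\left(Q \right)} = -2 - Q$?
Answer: $-337792$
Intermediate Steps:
$J{\left(A,v \right)} = A + 305 v$
$-339574 - J{\left(-257,w{\left(3 \right)} \right)} = -339574 - \left(-257 + 305 \left(-2 - 3\right)\right) = -339574 - \left(-257 + 305 \left(-5\right)\right) = -339574 - \left(-257 - 1525\right) = -339574 - -1782 = -339574 + 1782 = -337792$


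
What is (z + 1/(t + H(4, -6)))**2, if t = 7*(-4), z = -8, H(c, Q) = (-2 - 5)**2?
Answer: 27889/441 ≈ 63.240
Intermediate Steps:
H(c, Q) = 49 (H(c, Q) = (-7)**2 = 49)
t = -28
(z + 1/(t + H(4, -6)))**2 = (-8 + 1/(-28 + 49))**2 = (-8 + 1/21)**2 = (-167/21)**2 = 27889/441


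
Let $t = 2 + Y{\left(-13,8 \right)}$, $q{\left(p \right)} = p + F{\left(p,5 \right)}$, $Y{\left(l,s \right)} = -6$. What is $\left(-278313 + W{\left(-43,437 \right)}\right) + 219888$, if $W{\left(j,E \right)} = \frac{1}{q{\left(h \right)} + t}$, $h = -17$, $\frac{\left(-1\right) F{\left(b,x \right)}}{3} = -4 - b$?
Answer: $- \frac{3505501}{60} \approx -58425.0$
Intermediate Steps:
$F{\left(b,x \right)} = 12 + 3 b$ ($F{\left(b,x \right)} = - 3 \left(-4 - b\right) = 12 + 3 b$)
$q{\left(p \right)} = 12 + 4 p$ ($q{\left(p \right)} = p + \left(12 + 3 p\right) = 12 + 4 p$)
$t = -4$ ($t = 2 - 6 = -4$)
$W{\left(j,E \right)} = - \frac{1}{60}$ ($W{\left(j,E \right)} = \frac{1}{\left(12 + 4 \left(-17\right)\right) - 4} = \frac{1}{\left(12 - 68\right) - 4} = \frac{1}{-56 - 4} = \frac{1}{-60} = - \frac{1}{60}$)
$\left(-278313 + W{\left(-43,437 \right)}\right) + 219888 = \left(-278313 - \frac{1}{60}\right) + 219888 = - \frac{16698781}{60} + 219888 = - \frac{3505501}{60}$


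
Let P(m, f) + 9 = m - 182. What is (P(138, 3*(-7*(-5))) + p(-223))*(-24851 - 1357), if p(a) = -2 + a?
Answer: 7285824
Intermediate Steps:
P(m, f) = -191 + m (P(m, f) = -9 + (m - 182) = -9 + (-182 + m) = -191 + m)
(P(138, 3*(-7*(-5))) + p(-223))*(-24851 - 1357) = ((-191 + 138) + (-2 - 223))*(-24851 - 1357) = (-53 - 225)*(-26208) = -278*(-26208) = 7285824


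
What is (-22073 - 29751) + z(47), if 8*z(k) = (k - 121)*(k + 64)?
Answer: -211403/4 ≈ -52851.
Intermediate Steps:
z(k) = (-121 + k)*(64 + k)/8 (z(k) = ((k - 121)*(k + 64))/8 = ((-121 + k)*(64 + k))/8 = (-121 + k)*(64 + k)/8)
(-22073 - 29751) + z(47) = (-22073 - 29751) + (-968 - 57/8*47 + (⅛)*47²) = -51824 + (-968 - 2679/8 + (⅛)*2209) = -51824 + (-968 - 2679/8 + 2209/8) = -51824 - 4107/4 = -211403/4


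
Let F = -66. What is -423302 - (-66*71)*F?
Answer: -732578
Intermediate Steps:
-423302 - (-66*71)*F = -423302 - (-66*71)*(-66) = -423302 - (-4686)*(-66) = -423302 - 1*309276 = -423302 - 309276 = -732578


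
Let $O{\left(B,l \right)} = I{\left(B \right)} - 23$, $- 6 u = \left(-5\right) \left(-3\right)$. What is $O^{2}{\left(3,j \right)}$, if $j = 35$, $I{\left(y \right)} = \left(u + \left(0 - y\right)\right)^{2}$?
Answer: $\frac{841}{16} \approx 52.563$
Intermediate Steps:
$u = - \frac{5}{2}$ ($u = - \frac{\left(-5\right) \left(-3\right)}{6} = \left(- \frac{1}{6}\right) 15 = - \frac{5}{2} \approx -2.5$)
$I{\left(y \right)} = \left(- \frac{5}{2} - y\right)^{2}$ ($I{\left(y \right)} = \left(- \frac{5}{2} + \left(0 - y\right)\right)^{2} = \left(- \frac{5}{2} - y\right)^{2}$)
$O{\left(B,l \right)} = -23 + \frac{\left(5 + 2 B\right)^{2}}{4}$ ($O{\left(B,l \right)} = \frac{\left(5 + 2 B\right)^{2}}{4} - 23 = -23 + \frac{\left(5 + 2 B\right)^{2}}{4}$)
$O^{2}{\left(3,j \right)} = \left(-23 + \frac{\left(5 + 2 \cdot 3\right)^{2}}{4}\right)^{2} = \left(-23 + \frac{\left(5 + 6\right)^{2}}{4}\right)^{2} = \left(-23 + \frac{11^{2}}{4}\right)^{2} = \left(-23 + \frac{1}{4} \cdot 121\right)^{2} = \left(-23 + \frac{121}{4}\right)^{2} = \left(\frac{29}{4}\right)^{2} = \frac{841}{16}$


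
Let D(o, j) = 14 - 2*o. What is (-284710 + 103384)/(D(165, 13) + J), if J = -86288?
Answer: 30221/14434 ≈ 2.0937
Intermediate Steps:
(-284710 + 103384)/(D(165, 13) + J) = (-284710 + 103384)/((14 - 2*165) - 86288) = -181326/((14 - 330) - 86288) = -181326/(-316 - 86288) = -181326/(-86604) = -181326*(-1/86604) = 30221/14434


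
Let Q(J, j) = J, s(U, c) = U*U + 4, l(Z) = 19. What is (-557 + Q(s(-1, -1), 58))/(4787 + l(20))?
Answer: -92/801 ≈ -0.11486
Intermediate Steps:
s(U, c) = 4 + U² (s(U, c) = U² + 4 = 4 + U²)
(-557 + Q(s(-1, -1), 58))/(4787 + l(20)) = (-557 + (4 + (-1)²))/(4787 + 19) = (-557 + (4 + 1))/4806 = (-557 + 5)*(1/4806) = -552*1/4806 = -92/801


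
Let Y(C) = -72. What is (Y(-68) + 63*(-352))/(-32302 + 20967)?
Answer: 22248/11335 ≈ 1.9628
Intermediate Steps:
(Y(-68) + 63*(-352))/(-32302 + 20967) = (-72 + 63*(-352))/(-32302 + 20967) = (-72 - 22176)/(-11335) = -22248*(-1/11335) = 22248/11335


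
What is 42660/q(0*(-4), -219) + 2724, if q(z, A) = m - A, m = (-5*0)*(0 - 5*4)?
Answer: 213072/73 ≈ 2918.8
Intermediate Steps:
m = 0 (m = 0*(0 - 20) = 0*(-20) = 0)
q(z, A) = -A (q(z, A) = 0 - A = -A)
42660/q(0*(-4), -219) + 2724 = 42660/((-1*(-219))) + 2724 = 42660/219 + 2724 = 42660*(1/219) + 2724 = 14220/73 + 2724 = 213072/73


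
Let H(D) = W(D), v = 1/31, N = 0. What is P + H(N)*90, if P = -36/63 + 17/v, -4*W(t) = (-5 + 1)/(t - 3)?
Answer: 3475/7 ≈ 496.43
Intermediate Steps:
v = 1/31 ≈ 0.032258
W(t) = 1/(-3 + t) (W(t) = -(-5 + 1)/(4*(t - 3)) = -(-1)/(-3 + t) = 1/(-3 + t))
H(D) = 1/(-3 + D)
P = 3685/7 (P = -36/63 + 17/(1/31) = -36*1/63 + 17*31 = -4/7 + 527 = 3685/7 ≈ 526.43)
P + H(N)*90 = 3685/7 + 90/(-3 + 0) = 3685/7 + 90/(-3) = 3685/7 - 1/3*90 = 3685/7 - 30 = 3475/7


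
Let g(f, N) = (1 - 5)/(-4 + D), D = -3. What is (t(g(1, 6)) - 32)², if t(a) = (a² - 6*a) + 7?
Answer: 1896129/2401 ≈ 789.72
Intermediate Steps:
g(f, N) = 4/7 (g(f, N) = (1 - 5)/(-4 - 3) = -4/(-7) = -4*(-⅐) = 4/7)
t(a) = 7 + a² - 6*a
(t(g(1, 6)) - 32)² = ((7 + (4/7)² - 6*4/7) - 32)² = ((7 + 16/49 - 24/7) - 32)² = (191/49 - 32)² = (-1377/49)² = 1896129/2401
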